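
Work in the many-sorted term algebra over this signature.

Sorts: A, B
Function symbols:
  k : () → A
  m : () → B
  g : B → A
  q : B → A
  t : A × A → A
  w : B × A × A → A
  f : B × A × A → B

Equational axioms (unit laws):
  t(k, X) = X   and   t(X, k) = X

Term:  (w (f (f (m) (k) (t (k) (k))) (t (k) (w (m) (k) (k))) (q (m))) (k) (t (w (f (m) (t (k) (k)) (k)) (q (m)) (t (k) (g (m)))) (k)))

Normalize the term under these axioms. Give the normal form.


normal form = (w (f (f (m) (k) (k)) (w (m) (k) (k)) (q (m))) (k) (w (f (m) (k) (k)) (q (m)) (g (m))))

1. (w (f (f (m) (k) (t (k) (k))) (t (k) (w (m) (k) (k))) (q (m))) (k) (t (w (f (m) (t (k) (k)) (k)) (q (m)) (t (k) (g (m)))) (k)))  →  (w (f (f (m) (k) (k)) (t (k) (w (m) (k) (k))) (q (m))) (k) (t (w (f (m) (t (k) (k)) (k)) (q (m)) (t (k) (g (m)))) (k)))
2. (w (f (f (m) (k) (k)) (t (k) (w (m) (k) (k))) (q (m))) (k) (t (w (f (m) (t (k) (k)) (k)) (q (m)) (t (k) (g (m)))) (k)))  →  (w (f (f (m) (k) (k)) (w (m) (k) (k)) (q (m))) (k) (t (w (f (m) (t (k) (k)) (k)) (q (m)) (t (k) (g (m)))) (k)))
3. (w (f (f (m) (k) (k)) (w (m) (k) (k)) (q (m))) (k) (t (w (f (m) (t (k) (k)) (k)) (q (m)) (t (k) (g (m)))) (k)))  →  (w (f (f (m) (k) (k)) (w (m) (k) (k)) (q (m))) (k) (w (f (m) (t (k) (k)) (k)) (q (m)) (t (k) (g (m)))))
4. (w (f (f (m) (k) (k)) (w (m) (k) (k)) (q (m))) (k) (w (f (m) (t (k) (k)) (k)) (q (m)) (t (k) (g (m)))))  →  (w (f (f (m) (k) (k)) (w (m) (k) (k)) (q (m))) (k) (w (f (m) (k) (k)) (q (m)) (t (k) (g (m)))))
5. (w (f (f (m) (k) (k)) (w (m) (k) (k)) (q (m))) (k) (w (f (m) (k) (k)) (q (m)) (t (k) (g (m)))))  →  (w (f (f (m) (k) (k)) (w (m) (k) (k)) (q (m))) (k) (w (f (m) (k) (k)) (q (m)) (g (m))))


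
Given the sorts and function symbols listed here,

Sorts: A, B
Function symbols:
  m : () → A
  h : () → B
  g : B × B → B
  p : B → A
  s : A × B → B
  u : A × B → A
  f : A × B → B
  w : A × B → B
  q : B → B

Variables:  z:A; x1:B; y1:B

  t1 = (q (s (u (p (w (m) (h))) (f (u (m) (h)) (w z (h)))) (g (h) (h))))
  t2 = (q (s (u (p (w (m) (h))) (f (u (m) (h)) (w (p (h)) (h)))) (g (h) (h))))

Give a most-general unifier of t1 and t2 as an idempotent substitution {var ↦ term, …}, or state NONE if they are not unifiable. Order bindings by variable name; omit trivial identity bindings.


{z ↦ (p (h))}


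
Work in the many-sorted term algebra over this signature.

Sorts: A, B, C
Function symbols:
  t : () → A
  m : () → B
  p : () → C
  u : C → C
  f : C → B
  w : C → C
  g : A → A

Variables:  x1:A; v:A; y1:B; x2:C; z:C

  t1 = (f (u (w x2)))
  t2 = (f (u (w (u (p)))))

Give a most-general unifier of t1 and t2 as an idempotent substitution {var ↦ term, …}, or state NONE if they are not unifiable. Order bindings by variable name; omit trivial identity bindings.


{x2 ↦ (u (p))}


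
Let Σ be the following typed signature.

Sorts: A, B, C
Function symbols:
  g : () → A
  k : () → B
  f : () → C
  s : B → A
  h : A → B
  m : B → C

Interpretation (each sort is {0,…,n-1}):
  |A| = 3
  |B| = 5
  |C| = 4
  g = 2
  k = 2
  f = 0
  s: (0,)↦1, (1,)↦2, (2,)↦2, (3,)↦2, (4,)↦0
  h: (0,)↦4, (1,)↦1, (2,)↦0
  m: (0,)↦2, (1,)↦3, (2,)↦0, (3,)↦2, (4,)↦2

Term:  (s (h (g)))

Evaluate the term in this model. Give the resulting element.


value = 1

  g = 2
  (h (g)) = h(2,) = 0
  (s (h (g))) = s(0,) = 1


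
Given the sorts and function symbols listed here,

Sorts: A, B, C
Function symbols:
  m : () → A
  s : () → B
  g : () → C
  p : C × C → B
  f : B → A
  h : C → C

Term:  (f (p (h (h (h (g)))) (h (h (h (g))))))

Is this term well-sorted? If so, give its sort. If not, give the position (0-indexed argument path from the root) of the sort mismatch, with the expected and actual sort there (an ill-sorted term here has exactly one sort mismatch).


          (g) : C
        (h (g)) : C
      (h (h (g))) : C
    (h (h (h (g)))) : C
          (g) : C
        (h (g)) : C
      (h (h (g))) : C
    (h (h (h (g)))) : C
  (p (h (h (h (g)))) (h (h (h (g))))) : B
(f (p (h (h (h (g)))) (h (h (h (g)))))) : A

well-sorted; sort = A


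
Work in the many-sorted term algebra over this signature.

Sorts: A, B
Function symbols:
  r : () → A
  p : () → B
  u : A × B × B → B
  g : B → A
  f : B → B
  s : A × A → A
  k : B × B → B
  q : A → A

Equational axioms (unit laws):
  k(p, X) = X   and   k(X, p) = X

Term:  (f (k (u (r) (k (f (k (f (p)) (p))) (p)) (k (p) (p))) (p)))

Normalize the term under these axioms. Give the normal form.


normal form = (f (u (r) (f (f (p))) (p)))

1. (f (k (u (r) (k (f (k (f (p)) (p))) (p)) (k (p) (p))) (p)))  →  (f (u (r) (k (f (k (f (p)) (p))) (p)) (k (p) (p))))
2. (f (u (r) (k (f (k (f (p)) (p))) (p)) (k (p) (p))))  →  (f (u (r) (f (k (f (p)) (p))) (k (p) (p))))
3. (f (u (r) (f (k (f (p)) (p))) (k (p) (p))))  →  (f (u (r) (f (f (p))) (k (p) (p))))
4. (f (u (r) (f (f (p))) (k (p) (p))))  →  (f (u (r) (f (f (p))) (p)))


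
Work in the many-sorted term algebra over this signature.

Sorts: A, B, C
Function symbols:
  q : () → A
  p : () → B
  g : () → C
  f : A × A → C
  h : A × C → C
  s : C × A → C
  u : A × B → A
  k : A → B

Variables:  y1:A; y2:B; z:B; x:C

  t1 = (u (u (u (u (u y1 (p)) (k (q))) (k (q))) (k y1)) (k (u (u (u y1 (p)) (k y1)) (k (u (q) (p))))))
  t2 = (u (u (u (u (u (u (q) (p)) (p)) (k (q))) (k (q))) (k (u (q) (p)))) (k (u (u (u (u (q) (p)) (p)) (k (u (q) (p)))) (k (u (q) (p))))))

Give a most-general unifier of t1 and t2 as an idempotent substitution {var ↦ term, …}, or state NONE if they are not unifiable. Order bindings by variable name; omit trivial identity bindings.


{y1 ↦ (u (q) (p))}


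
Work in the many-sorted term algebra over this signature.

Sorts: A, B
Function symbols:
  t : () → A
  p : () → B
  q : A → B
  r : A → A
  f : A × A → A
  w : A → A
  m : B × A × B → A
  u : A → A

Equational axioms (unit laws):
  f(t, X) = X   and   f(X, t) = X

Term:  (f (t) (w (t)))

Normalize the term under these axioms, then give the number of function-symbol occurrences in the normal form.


1. (f (t) (w (t)))  →  (w (t))
normal form: (w (t))

size = 2


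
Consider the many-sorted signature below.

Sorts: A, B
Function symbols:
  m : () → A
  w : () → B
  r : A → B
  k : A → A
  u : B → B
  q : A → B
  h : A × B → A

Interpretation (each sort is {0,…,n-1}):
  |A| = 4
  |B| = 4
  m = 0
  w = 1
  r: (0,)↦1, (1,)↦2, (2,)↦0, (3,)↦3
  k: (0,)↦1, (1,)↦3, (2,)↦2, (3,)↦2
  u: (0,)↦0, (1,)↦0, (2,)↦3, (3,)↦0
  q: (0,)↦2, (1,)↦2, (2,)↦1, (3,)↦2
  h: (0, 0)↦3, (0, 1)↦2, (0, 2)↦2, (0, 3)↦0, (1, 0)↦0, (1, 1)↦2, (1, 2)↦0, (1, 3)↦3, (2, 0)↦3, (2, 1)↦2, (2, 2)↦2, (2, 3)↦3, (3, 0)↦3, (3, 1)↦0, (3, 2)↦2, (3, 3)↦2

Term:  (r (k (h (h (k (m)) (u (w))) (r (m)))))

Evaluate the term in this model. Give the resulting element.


  m = 0
  (k (m)) = k(0,) = 1
  w = 1
  (u (w)) = u(1,) = 0
  (h (k (m)) (u (w))) = h(1, 0) = 0
  m = 0
  (r (m)) = r(0,) = 1
  (h (h (k (m)) (u (w))) (r (m))) = h(0, 1) = 2
  (k (h (h (k (m)) (u (w))) (r (m)))) = k(2,) = 2
  (r (k (h (h (k (m)) (u (w))) (r (m))))) = r(2,) = 0

value = 0


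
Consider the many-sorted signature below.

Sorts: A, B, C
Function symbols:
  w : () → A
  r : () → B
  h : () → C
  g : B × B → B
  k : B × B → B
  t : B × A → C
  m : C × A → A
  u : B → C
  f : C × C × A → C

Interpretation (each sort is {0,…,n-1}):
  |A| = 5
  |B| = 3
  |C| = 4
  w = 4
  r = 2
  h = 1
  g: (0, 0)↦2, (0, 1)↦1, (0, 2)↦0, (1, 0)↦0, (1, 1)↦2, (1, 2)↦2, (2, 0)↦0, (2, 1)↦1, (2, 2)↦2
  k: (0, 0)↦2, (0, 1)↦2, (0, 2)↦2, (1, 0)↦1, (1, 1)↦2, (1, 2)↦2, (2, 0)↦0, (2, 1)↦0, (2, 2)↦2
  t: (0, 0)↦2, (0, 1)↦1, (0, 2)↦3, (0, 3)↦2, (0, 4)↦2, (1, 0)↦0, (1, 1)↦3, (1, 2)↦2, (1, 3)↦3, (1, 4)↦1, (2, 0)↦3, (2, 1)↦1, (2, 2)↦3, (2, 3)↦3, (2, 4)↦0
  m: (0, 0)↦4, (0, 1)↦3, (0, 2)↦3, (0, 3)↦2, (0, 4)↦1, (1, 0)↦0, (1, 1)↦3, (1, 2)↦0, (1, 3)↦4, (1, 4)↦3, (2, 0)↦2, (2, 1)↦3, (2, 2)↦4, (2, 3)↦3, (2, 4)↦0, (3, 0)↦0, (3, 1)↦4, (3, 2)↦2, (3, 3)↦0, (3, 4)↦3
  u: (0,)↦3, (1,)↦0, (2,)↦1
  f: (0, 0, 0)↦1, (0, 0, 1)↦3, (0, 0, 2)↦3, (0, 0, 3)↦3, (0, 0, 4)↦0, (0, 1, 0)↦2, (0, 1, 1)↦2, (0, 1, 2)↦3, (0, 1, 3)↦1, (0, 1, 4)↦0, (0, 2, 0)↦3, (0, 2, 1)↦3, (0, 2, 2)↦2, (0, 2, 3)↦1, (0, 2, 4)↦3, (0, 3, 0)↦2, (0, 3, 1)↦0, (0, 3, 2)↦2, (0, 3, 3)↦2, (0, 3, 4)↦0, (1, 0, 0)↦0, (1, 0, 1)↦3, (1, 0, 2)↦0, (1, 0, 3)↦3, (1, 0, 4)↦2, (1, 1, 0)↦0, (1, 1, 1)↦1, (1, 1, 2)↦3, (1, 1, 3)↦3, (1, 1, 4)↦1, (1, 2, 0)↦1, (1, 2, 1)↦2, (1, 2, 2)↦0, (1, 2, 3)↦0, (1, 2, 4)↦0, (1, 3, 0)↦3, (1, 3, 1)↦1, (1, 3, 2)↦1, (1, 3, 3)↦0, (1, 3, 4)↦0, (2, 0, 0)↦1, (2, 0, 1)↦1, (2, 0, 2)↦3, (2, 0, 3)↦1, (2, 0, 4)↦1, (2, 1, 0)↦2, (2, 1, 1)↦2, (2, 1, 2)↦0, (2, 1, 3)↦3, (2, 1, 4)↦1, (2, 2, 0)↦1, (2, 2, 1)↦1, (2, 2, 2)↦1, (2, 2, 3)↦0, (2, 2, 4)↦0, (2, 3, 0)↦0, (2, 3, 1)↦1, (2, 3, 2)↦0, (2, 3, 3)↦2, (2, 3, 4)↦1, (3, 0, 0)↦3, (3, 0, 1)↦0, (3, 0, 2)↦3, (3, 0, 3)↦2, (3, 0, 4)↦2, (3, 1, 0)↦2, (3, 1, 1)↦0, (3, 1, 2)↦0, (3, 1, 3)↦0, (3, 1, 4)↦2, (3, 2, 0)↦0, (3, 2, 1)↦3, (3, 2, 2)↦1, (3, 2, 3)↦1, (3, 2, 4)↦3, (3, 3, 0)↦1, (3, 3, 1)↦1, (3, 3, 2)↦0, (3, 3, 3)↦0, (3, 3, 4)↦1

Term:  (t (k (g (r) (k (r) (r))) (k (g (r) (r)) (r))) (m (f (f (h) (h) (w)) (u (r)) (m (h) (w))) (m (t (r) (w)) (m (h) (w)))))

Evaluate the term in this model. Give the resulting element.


value = 3

  r = 2
  r = 2
  r = 2
  (k (r) (r)) = k(2, 2) = 2
  (g (r) (k (r) (r))) = g(2, 2) = 2
  r = 2
  r = 2
  (g (r) (r)) = g(2, 2) = 2
  r = 2
  (k (g (r) (r)) (r)) = k(2, 2) = 2
  (k (g (r) (k (r) (r))) (k (g (r) (r)) (r))) = k(2, 2) = 2
  h = 1
  h = 1
  w = 4
  (f (h) (h) (w)) = f(1, 1, 4) = 1
  r = 2
  (u (r)) = u(2,) = 1
  h = 1
  w = 4
  (m (h) (w)) = m(1, 4) = 3
  (f (f (h) (h) (w)) (u (r)) (m (h) (w))) = f(1, 1, 3) = 3
  r = 2
  w = 4
  (t (r) (w)) = t(2, 4) = 0
  h = 1
  w = 4
  (m (h) (w)) = m(1, 4) = 3
  (m (t (r) (w)) (m (h) (w))) = m(0, 3) = 2
  (m (f (f (h) (h) (w)) (u (r)) (m (h) (w))) (m (t (r) (w)) (m (h) (w)))) = m(3, 2) = 2
  (t (k (g (r) (k (r) (r))) (k (g (r) (r)) (r))) (m (f (f (h) (h) (w)) (u (r)) (m (h) (w))) (m (t (r) (w)) (m (h) (w))))) = t(2, 2) = 3


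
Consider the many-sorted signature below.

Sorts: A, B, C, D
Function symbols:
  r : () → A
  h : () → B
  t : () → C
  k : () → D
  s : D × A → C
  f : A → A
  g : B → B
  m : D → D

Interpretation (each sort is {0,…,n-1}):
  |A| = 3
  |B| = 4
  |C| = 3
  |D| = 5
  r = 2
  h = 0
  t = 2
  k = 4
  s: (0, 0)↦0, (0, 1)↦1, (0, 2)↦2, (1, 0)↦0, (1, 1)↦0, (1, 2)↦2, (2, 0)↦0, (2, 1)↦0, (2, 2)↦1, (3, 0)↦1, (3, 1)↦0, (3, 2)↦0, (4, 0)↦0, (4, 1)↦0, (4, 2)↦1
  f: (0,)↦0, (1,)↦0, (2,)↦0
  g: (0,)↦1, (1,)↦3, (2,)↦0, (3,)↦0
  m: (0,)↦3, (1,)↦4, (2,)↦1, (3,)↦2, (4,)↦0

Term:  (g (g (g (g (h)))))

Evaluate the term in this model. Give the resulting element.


  h = 0
  (g (h)) = g(0,) = 1
  (g (g (h))) = g(1,) = 3
  (g (g (g (h)))) = g(3,) = 0
  (g (g (g (g (h))))) = g(0,) = 1

value = 1


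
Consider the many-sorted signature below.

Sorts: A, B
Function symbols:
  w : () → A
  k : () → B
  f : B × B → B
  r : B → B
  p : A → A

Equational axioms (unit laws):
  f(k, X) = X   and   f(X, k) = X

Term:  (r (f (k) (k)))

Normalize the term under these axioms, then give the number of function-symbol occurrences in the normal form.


1. (r (f (k) (k)))  →  (r (k))
normal form: (r (k))

size = 2


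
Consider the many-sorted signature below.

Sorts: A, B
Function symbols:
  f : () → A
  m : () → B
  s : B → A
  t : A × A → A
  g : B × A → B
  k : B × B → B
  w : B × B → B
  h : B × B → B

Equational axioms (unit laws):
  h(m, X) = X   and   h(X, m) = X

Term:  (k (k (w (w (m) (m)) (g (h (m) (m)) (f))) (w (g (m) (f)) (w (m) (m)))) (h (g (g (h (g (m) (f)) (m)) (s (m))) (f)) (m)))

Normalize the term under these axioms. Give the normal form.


1. (k (k (w (w (m) (m)) (g (h (m) (m)) (f))) (w (g (m) (f)) (w (m) (m)))) (h (g (g (h (g (m) (f)) (m)) (s (m))) (f)) (m)))  →  (k (k (w (w (m) (m)) (g (m) (f))) (w (g (m) (f)) (w (m) (m)))) (h (g (g (h (g (m) (f)) (m)) (s (m))) (f)) (m)))
2. (k (k (w (w (m) (m)) (g (m) (f))) (w (g (m) (f)) (w (m) (m)))) (h (g (g (h (g (m) (f)) (m)) (s (m))) (f)) (m)))  →  (k (k (w (w (m) (m)) (g (m) (f))) (w (g (m) (f)) (w (m) (m)))) (g (g (h (g (m) (f)) (m)) (s (m))) (f)))
3. (k (k (w (w (m) (m)) (g (m) (f))) (w (g (m) (f)) (w (m) (m)))) (g (g (h (g (m) (f)) (m)) (s (m))) (f)))  →  (k (k (w (w (m) (m)) (g (m) (f))) (w (g (m) (f)) (w (m) (m)))) (g (g (g (m) (f)) (s (m))) (f)))

normal form = (k (k (w (w (m) (m)) (g (m) (f))) (w (g (m) (f)) (w (m) (m)))) (g (g (g (m) (f)) (s (m))) (f)))


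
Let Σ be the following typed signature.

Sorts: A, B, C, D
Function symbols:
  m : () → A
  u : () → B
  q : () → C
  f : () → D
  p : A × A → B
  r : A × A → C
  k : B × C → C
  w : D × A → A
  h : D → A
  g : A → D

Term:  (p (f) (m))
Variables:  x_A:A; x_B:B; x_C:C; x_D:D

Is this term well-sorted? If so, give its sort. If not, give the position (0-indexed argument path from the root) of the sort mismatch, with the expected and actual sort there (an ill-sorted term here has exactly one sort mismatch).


  (f) : D
  (m) : A
(p (f) (m)) : ✗ arg 0 at [0] has sort D, expected A

ill-sorted at position [0]: expected A, got D


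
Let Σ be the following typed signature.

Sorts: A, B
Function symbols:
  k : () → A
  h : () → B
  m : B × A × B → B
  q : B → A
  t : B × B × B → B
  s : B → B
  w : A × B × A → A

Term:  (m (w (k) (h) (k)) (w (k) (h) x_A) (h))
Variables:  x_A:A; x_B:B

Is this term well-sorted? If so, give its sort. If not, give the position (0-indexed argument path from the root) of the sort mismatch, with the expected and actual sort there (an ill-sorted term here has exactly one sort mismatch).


    (k) : A
    (h) : B
    (k) : A
  (w (k) (h) (k)) : A
    (k) : A
    (h) : B
    x_A : A
  (w (k) (h) x_A) : A
  (h) : B
(m (w (k) (h) (k)) (w (k) (h) x_A) (h)) : ✗ arg 0 at [0] has sort A, expected B

ill-sorted at position [0]: expected B, got A


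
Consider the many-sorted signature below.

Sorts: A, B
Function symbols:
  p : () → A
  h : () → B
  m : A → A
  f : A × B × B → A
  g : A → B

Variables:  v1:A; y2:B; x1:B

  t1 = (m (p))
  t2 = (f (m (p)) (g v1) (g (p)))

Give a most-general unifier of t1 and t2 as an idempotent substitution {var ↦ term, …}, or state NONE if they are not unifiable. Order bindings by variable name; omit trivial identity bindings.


head clash or occurs-check failure — not unifiable

NONE (not unifiable)


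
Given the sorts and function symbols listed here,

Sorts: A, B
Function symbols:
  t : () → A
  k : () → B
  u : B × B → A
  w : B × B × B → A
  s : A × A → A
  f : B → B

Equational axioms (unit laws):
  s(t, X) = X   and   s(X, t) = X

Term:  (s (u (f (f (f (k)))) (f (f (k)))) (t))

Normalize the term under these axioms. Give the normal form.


normal form = (u (f (f (f (k)))) (f (f (k))))

1. (s (u (f (f (f (k)))) (f (f (k)))) (t))  →  (u (f (f (f (k)))) (f (f (k))))


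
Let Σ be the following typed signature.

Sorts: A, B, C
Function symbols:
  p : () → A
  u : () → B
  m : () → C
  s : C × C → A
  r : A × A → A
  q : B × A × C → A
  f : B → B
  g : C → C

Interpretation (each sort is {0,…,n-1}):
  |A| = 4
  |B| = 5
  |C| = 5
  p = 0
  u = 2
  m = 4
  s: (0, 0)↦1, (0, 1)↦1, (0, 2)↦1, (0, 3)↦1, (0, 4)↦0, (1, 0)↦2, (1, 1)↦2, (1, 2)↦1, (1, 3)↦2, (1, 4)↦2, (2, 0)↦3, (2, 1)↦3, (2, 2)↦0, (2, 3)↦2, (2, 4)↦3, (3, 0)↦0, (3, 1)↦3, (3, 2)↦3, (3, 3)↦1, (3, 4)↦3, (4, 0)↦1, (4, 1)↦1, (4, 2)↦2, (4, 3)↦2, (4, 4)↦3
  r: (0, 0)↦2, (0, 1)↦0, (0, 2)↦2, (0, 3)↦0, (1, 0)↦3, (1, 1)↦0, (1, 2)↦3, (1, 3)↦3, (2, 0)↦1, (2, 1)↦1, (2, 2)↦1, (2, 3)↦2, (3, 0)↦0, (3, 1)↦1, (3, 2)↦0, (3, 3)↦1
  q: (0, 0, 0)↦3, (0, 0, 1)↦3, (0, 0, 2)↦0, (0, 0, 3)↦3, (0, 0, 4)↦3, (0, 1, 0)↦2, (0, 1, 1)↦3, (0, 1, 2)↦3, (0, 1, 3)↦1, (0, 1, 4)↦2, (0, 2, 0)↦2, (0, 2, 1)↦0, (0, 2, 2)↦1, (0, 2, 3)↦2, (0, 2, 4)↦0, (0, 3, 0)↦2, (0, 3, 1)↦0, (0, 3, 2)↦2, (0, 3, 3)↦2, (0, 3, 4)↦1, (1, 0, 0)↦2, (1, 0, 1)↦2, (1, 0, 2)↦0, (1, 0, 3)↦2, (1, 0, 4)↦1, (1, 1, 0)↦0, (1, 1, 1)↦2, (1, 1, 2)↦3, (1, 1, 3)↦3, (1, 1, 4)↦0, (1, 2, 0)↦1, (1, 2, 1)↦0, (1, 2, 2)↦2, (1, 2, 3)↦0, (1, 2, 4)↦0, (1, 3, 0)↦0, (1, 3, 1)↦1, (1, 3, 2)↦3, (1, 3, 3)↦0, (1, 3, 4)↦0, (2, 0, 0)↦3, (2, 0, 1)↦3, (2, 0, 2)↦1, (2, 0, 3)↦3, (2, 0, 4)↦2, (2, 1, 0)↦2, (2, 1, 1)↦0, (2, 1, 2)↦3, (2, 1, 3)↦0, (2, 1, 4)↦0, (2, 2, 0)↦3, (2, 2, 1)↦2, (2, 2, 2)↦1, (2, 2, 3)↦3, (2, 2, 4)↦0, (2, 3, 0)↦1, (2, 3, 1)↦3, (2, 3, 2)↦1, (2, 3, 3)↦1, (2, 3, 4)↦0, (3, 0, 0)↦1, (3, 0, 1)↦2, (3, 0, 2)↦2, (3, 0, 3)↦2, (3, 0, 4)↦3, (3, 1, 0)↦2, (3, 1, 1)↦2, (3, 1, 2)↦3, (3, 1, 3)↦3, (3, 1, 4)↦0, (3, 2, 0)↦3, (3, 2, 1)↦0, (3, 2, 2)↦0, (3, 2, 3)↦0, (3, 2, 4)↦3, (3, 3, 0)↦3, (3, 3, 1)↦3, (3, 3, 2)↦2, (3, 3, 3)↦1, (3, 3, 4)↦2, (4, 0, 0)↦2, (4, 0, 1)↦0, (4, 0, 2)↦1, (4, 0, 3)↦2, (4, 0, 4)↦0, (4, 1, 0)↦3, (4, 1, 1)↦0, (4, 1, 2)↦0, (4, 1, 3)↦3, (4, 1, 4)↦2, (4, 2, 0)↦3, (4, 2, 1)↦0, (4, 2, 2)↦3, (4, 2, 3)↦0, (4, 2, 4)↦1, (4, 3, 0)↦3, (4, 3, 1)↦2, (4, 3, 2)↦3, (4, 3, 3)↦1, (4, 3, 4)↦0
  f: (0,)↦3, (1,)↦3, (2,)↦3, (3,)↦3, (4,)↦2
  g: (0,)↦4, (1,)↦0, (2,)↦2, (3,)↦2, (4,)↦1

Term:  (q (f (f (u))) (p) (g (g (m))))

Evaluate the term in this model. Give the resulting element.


value = 1

  u = 2
  (f (u)) = f(2,) = 3
  (f (f (u))) = f(3,) = 3
  p = 0
  m = 4
  (g (m)) = g(4,) = 1
  (g (g (m))) = g(1,) = 0
  (q (f (f (u))) (p) (g (g (m)))) = q(3, 0, 0) = 1


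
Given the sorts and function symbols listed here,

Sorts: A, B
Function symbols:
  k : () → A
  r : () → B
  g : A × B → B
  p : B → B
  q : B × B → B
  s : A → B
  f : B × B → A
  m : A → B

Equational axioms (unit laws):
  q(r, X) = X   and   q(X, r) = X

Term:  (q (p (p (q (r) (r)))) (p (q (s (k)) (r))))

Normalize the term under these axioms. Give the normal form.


1. (q (p (p (q (r) (r)))) (p (q (s (k)) (r))))  →  (q (p (p (r))) (p (q (s (k)) (r))))
2. (q (p (p (r))) (p (q (s (k)) (r))))  →  (q (p (p (r))) (p (s (k))))

normal form = (q (p (p (r))) (p (s (k))))


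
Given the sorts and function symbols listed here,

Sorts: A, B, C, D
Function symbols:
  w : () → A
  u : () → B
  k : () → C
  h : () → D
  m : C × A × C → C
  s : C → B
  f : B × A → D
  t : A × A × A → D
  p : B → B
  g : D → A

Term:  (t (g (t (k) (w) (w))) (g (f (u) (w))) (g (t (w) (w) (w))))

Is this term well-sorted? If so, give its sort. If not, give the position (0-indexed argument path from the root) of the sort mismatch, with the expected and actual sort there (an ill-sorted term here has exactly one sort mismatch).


ill-sorted at position [0, 0, 0]: expected A, got C

      (k) : C
      (w) : A
      (w) : A
    (t (k) (w) (w)) : ✗ arg 0 at [0, 0, 0] has sort C, expected A
      (u) : B
      (w) : A
    (f (u) (w)) : D
  (g (f (u) (w))) : A
      (w) : A
      (w) : A
      (w) : A
    (t (w) (w) (w)) : D
  (g (t (w) (w) (w))) : A


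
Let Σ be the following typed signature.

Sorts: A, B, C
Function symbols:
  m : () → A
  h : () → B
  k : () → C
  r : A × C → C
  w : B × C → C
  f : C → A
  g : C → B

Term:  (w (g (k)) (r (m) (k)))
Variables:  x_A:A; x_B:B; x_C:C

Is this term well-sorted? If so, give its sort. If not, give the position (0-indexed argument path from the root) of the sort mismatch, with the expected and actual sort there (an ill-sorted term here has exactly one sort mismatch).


well-sorted; sort = C

    (k) : C
  (g (k)) : B
    (m) : A
    (k) : C
  (r (m) (k)) : C
(w (g (k)) (r (m) (k))) : C


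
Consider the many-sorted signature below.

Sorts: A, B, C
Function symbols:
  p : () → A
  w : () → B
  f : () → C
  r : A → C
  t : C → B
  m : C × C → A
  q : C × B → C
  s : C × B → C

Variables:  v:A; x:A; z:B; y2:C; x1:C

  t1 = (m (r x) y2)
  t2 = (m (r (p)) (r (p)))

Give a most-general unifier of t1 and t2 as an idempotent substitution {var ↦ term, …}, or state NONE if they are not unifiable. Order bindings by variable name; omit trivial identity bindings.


{x ↦ (p), y2 ↦ (r (p))}


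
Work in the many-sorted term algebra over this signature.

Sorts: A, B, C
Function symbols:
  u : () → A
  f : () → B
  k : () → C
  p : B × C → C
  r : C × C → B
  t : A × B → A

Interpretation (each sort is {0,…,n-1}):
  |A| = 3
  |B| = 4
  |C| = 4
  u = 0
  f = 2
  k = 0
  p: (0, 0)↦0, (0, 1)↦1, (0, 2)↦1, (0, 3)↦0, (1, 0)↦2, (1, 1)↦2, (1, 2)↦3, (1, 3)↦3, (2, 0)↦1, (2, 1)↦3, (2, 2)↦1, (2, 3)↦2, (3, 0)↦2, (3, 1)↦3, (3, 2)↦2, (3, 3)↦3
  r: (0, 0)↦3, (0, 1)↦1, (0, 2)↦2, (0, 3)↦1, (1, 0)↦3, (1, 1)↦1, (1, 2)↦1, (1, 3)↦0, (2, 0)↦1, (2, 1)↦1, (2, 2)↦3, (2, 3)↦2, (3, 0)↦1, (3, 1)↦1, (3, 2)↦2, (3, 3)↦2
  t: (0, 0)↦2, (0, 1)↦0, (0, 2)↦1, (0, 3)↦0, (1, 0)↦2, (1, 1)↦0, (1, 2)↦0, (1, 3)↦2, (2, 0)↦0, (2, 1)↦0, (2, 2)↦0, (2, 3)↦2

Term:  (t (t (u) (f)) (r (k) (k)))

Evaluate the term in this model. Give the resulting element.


value = 2

  u = 0
  f = 2
  (t (u) (f)) = t(0, 2) = 1
  k = 0
  k = 0
  (r (k) (k)) = r(0, 0) = 3
  (t (t (u) (f)) (r (k) (k))) = t(1, 3) = 2


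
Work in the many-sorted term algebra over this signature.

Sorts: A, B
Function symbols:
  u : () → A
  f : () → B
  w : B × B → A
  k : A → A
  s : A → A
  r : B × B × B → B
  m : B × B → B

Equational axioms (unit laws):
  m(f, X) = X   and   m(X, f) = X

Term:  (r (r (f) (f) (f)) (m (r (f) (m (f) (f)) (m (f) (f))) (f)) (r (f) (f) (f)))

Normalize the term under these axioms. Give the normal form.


1. (r (r (f) (f) (f)) (m (r (f) (m (f) (f)) (m (f) (f))) (f)) (r (f) (f) (f)))  →  (r (r (f) (f) (f)) (r (f) (m (f) (f)) (m (f) (f))) (r (f) (f) (f)))
2. (r (r (f) (f) (f)) (r (f) (m (f) (f)) (m (f) (f))) (r (f) (f) (f)))  →  (r (r (f) (f) (f)) (r (f) (f) (m (f) (f))) (r (f) (f) (f)))
3. (r (r (f) (f) (f)) (r (f) (f) (m (f) (f))) (r (f) (f) (f)))  →  (r (r (f) (f) (f)) (r (f) (f) (f)) (r (f) (f) (f)))

normal form = (r (r (f) (f) (f)) (r (f) (f) (f)) (r (f) (f) (f)))


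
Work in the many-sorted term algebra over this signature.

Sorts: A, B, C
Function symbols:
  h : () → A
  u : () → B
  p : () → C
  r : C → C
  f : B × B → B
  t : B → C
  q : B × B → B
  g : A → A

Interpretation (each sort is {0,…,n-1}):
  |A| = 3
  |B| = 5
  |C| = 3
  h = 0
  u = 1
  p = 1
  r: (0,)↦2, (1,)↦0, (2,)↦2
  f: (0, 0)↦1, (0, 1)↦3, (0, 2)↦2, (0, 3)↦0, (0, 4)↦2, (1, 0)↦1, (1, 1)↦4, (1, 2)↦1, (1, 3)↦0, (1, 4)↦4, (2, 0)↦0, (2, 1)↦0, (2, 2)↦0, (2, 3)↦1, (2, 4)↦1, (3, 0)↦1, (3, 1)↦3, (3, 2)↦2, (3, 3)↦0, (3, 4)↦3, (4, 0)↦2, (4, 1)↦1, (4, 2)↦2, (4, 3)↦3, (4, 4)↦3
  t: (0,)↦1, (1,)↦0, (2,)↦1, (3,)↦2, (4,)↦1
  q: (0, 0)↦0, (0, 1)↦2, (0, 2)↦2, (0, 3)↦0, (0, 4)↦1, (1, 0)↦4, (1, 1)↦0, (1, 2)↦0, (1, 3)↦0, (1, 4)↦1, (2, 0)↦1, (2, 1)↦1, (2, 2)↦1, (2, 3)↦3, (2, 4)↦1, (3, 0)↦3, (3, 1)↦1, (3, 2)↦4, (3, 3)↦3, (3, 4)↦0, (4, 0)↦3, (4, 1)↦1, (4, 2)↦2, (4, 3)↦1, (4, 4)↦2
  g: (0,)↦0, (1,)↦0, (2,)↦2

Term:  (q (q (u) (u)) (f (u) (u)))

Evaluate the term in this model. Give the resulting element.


value = 1

  u = 1
  u = 1
  (q (u) (u)) = q(1, 1) = 0
  u = 1
  u = 1
  (f (u) (u)) = f(1, 1) = 4
  (q (q (u) (u)) (f (u) (u))) = q(0, 4) = 1


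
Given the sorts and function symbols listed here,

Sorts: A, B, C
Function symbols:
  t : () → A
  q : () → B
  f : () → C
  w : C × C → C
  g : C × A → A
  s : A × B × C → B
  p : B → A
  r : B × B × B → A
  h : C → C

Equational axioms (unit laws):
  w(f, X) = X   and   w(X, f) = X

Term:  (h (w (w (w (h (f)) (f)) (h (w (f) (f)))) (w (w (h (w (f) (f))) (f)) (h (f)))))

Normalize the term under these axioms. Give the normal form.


normal form = (h (w (w (h (f)) (h (f))) (w (h (f)) (h (f)))))

1. (h (w (w (w (h (f)) (f)) (h (w (f) (f)))) (w (w (h (w (f) (f))) (f)) (h (f)))))  →  (h (w (w (h (f)) (h (w (f) (f)))) (w (w (h (w (f) (f))) (f)) (h (f)))))
2. (h (w (w (h (f)) (h (w (f) (f)))) (w (w (h (w (f) (f))) (f)) (h (f)))))  →  (h (w (w (h (f)) (h (f))) (w (w (h (w (f) (f))) (f)) (h (f)))))
3. (h (w (w (h (f)) (h (f))) (w (w (h (w (f) (f))) (f)) (h (f)))))  →  (h (w (w (h (f)) (h (f))) (w (h (w (f) (f))) (h (f)))))
4. (h (w (w (h (f)) (h (f))) (w (h (w (f) (f))) (h (f)))))  →  (h (w (w (h (f)) (h (f))) (w (h (f)) (h (f)))))


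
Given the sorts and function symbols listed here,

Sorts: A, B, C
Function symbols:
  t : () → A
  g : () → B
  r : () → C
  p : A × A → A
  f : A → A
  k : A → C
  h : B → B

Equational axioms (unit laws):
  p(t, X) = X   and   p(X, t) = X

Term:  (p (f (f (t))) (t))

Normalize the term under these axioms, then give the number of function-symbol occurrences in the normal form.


1. (p (f (f (t))) (t))  →  (f (f (t)))
normal form: (f (f (t)))

size = 3


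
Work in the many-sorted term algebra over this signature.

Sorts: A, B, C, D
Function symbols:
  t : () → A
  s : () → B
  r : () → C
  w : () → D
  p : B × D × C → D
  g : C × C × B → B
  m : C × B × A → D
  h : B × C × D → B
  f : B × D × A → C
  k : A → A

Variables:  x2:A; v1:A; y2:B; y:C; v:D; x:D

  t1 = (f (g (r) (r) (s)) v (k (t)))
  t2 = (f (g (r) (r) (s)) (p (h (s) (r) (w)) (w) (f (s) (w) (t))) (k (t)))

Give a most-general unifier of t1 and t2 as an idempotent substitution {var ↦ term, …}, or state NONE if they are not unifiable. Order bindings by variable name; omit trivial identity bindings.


{v ↦ (p (h (s) (r) (w)) (w) (f (s) (w) (t)))}


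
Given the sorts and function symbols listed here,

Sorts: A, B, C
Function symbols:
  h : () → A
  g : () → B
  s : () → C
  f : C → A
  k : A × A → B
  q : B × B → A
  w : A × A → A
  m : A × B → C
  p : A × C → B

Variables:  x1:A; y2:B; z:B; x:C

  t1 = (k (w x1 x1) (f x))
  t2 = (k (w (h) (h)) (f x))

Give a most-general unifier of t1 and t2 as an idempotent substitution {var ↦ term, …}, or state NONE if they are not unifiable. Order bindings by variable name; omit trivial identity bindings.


{x1 ↦ (h)}


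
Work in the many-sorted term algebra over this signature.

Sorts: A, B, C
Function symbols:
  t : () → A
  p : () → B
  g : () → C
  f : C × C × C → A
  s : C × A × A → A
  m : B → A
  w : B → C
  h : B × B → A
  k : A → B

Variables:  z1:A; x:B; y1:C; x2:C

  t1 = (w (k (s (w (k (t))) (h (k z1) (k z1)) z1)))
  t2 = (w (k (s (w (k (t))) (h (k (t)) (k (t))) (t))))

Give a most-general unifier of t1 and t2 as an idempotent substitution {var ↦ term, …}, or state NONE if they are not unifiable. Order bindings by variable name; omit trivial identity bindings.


{z1 ↦ (t)}


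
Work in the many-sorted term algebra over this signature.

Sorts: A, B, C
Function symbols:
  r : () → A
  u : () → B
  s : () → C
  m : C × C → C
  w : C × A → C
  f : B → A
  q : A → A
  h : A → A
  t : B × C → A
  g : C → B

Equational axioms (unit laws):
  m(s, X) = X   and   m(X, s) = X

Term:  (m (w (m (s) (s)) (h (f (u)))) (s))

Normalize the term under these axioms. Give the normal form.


1. (m (w (m (s) (s)) (h (f (u)))) (s))  →  (w (m (s) (s)) (h (f (u))))
2. (w (m (s) (s)) (h (f (u))))  →  (w (s) (h (f (u))))

normal form = (w (s) (h (f (u))))


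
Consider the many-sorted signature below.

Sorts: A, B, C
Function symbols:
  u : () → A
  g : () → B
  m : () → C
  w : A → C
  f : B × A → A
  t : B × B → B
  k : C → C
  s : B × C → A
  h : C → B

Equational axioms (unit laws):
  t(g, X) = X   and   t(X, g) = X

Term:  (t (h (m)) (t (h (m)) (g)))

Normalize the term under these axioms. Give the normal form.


normal form = (t (h (m)) (h (m)))

1. (t (h (m)) (t (h (m)) (g)))  →  (t (h (m)) (h (m)))


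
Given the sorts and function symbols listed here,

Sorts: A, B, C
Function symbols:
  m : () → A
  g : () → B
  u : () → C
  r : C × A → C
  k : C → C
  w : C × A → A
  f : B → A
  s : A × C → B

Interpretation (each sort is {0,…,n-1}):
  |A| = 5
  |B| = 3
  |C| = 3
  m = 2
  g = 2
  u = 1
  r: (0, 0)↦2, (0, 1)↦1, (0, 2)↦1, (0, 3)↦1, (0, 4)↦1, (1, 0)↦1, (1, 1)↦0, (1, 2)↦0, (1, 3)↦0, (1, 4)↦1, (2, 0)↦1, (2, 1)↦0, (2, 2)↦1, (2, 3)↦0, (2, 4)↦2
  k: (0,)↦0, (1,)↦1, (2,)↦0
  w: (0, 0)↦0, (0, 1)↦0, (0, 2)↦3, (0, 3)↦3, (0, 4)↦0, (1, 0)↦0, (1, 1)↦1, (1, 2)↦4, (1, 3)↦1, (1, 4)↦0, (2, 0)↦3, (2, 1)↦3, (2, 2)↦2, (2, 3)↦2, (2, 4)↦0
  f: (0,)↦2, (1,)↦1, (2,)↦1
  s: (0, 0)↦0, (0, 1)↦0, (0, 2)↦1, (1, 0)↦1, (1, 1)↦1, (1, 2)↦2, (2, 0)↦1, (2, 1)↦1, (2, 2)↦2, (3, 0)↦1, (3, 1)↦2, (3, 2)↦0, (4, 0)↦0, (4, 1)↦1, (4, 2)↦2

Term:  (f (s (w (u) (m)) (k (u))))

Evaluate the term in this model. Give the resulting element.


  u = 1
  m = 2
  (w (u) (m)) = w(1, 2) = 4
  u = 1
  (k (u)) = k(1,) = 1
  (s (w (u) (m)) (k (u))) = s(4, 1) = 1
  (f (s (w (u) (m)) (k (u)))) = f(1,) = 1

value = 1


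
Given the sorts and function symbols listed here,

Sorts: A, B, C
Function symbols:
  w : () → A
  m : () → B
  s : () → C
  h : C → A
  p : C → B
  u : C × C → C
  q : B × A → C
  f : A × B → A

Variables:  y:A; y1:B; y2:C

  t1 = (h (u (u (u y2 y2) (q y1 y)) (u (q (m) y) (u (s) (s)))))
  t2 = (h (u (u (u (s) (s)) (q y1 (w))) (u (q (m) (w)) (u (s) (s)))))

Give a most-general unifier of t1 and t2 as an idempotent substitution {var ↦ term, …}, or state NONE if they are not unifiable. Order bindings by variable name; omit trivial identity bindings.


{y ↦ (w), y2 ↦ (s)}


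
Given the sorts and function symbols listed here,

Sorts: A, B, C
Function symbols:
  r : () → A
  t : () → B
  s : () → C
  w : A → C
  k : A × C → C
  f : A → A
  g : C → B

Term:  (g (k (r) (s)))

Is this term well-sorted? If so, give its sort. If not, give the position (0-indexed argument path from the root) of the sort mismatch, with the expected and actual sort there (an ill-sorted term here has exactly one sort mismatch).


well-sorted; sort = B

    (r) : A
    (s) : C
  (k (r) (s)) : C
(g (k (r) (s))) : B


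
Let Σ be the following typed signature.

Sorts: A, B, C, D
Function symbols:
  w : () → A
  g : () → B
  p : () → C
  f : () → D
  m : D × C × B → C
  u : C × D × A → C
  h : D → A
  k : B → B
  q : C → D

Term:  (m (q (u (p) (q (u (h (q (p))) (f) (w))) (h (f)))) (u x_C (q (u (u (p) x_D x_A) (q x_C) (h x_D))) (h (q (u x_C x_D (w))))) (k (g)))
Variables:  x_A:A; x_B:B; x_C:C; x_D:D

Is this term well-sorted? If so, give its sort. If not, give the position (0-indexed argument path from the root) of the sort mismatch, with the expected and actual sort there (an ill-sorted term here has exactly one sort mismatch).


ill-sorted at position [0, 0, 1, 0, 0]: expected C, got A

      (p) : C
              (p) : C
            (q (p)) : D
          (h (q (p))) : A
          (f) : D
          (w) : A
        (u (h (q (p))) (f) (w)) : ✗ arg 0 at [0, 0, 1, 0, 0] has sort A, expected C
        (f) : D
      (h (f)) : A
    x_C : C
          (p) : C
          x_D : D
          x_A : A
        (u (p) x_D x_A) : C
          x_C : C
        (q x_C) : D
          x_D : D
        (h x_D) : A
      (u (u (p) x_D x_A) (q x_C) (h x_D)) : C
    (q (u (u (p) x_D x_A) (q x_C) (h x_D))) : D
          x_C : C
          x_D : D
          (w) : A
        (u x_C x_D (w)) : C
      (q (u x_C x_D (w))) : D
    (h (q (u x_C x_D (w)))) : A
  (u x_C (q (u (u (p) x_D x_A) (q x_C) (h x_D))) (h (q (u x_C x_D (w))))) : C
    (g) : B
  (k (g)) : B


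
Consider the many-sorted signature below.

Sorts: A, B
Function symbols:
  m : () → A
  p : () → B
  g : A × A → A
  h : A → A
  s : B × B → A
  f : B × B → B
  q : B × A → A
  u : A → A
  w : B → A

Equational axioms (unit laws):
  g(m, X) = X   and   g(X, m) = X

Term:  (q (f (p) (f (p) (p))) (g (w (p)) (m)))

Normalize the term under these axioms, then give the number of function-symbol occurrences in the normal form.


1. (q (f (p) (f (p) (p))) (g (w (p)) (m)))  →  (q (f (p) (f (p) (p))) (w (p)))
normal form: (q (f (p) (f (p) (p))) (w (p)))

size = 8


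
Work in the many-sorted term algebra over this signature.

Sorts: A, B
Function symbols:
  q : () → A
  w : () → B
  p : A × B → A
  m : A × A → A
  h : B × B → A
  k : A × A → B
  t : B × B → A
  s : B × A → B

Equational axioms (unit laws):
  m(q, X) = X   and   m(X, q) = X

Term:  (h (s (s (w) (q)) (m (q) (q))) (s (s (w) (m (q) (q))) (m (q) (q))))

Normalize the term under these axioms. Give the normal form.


normal form = (h (s (s (w) (q)) (q)) (s (s (w) (q)) (q)))

1. (h (s (s (w) (q)) (m (q) (q))) (s (s (w) (m (q) (q))) (m (q) (q))))  →  (h (s (s (w) (q)) (q)) (s (s (w) (m (q) (q))) (m (q) (q))))
2. (h (s (s (w) (q)) (q)) (s (s (w) (m (q) (q))) (m (q) (q))))  →  (h (s (s (w) (q)) (q)) (s (s (w) (q)) (m (q) (q))))
3. (h (s (s (w) (q)) (q)) (s (s (w) (q)) (m (q) (q))))  →  (h (s (s (w) (q)) (q)) (s (s (w) (q)) (q)))


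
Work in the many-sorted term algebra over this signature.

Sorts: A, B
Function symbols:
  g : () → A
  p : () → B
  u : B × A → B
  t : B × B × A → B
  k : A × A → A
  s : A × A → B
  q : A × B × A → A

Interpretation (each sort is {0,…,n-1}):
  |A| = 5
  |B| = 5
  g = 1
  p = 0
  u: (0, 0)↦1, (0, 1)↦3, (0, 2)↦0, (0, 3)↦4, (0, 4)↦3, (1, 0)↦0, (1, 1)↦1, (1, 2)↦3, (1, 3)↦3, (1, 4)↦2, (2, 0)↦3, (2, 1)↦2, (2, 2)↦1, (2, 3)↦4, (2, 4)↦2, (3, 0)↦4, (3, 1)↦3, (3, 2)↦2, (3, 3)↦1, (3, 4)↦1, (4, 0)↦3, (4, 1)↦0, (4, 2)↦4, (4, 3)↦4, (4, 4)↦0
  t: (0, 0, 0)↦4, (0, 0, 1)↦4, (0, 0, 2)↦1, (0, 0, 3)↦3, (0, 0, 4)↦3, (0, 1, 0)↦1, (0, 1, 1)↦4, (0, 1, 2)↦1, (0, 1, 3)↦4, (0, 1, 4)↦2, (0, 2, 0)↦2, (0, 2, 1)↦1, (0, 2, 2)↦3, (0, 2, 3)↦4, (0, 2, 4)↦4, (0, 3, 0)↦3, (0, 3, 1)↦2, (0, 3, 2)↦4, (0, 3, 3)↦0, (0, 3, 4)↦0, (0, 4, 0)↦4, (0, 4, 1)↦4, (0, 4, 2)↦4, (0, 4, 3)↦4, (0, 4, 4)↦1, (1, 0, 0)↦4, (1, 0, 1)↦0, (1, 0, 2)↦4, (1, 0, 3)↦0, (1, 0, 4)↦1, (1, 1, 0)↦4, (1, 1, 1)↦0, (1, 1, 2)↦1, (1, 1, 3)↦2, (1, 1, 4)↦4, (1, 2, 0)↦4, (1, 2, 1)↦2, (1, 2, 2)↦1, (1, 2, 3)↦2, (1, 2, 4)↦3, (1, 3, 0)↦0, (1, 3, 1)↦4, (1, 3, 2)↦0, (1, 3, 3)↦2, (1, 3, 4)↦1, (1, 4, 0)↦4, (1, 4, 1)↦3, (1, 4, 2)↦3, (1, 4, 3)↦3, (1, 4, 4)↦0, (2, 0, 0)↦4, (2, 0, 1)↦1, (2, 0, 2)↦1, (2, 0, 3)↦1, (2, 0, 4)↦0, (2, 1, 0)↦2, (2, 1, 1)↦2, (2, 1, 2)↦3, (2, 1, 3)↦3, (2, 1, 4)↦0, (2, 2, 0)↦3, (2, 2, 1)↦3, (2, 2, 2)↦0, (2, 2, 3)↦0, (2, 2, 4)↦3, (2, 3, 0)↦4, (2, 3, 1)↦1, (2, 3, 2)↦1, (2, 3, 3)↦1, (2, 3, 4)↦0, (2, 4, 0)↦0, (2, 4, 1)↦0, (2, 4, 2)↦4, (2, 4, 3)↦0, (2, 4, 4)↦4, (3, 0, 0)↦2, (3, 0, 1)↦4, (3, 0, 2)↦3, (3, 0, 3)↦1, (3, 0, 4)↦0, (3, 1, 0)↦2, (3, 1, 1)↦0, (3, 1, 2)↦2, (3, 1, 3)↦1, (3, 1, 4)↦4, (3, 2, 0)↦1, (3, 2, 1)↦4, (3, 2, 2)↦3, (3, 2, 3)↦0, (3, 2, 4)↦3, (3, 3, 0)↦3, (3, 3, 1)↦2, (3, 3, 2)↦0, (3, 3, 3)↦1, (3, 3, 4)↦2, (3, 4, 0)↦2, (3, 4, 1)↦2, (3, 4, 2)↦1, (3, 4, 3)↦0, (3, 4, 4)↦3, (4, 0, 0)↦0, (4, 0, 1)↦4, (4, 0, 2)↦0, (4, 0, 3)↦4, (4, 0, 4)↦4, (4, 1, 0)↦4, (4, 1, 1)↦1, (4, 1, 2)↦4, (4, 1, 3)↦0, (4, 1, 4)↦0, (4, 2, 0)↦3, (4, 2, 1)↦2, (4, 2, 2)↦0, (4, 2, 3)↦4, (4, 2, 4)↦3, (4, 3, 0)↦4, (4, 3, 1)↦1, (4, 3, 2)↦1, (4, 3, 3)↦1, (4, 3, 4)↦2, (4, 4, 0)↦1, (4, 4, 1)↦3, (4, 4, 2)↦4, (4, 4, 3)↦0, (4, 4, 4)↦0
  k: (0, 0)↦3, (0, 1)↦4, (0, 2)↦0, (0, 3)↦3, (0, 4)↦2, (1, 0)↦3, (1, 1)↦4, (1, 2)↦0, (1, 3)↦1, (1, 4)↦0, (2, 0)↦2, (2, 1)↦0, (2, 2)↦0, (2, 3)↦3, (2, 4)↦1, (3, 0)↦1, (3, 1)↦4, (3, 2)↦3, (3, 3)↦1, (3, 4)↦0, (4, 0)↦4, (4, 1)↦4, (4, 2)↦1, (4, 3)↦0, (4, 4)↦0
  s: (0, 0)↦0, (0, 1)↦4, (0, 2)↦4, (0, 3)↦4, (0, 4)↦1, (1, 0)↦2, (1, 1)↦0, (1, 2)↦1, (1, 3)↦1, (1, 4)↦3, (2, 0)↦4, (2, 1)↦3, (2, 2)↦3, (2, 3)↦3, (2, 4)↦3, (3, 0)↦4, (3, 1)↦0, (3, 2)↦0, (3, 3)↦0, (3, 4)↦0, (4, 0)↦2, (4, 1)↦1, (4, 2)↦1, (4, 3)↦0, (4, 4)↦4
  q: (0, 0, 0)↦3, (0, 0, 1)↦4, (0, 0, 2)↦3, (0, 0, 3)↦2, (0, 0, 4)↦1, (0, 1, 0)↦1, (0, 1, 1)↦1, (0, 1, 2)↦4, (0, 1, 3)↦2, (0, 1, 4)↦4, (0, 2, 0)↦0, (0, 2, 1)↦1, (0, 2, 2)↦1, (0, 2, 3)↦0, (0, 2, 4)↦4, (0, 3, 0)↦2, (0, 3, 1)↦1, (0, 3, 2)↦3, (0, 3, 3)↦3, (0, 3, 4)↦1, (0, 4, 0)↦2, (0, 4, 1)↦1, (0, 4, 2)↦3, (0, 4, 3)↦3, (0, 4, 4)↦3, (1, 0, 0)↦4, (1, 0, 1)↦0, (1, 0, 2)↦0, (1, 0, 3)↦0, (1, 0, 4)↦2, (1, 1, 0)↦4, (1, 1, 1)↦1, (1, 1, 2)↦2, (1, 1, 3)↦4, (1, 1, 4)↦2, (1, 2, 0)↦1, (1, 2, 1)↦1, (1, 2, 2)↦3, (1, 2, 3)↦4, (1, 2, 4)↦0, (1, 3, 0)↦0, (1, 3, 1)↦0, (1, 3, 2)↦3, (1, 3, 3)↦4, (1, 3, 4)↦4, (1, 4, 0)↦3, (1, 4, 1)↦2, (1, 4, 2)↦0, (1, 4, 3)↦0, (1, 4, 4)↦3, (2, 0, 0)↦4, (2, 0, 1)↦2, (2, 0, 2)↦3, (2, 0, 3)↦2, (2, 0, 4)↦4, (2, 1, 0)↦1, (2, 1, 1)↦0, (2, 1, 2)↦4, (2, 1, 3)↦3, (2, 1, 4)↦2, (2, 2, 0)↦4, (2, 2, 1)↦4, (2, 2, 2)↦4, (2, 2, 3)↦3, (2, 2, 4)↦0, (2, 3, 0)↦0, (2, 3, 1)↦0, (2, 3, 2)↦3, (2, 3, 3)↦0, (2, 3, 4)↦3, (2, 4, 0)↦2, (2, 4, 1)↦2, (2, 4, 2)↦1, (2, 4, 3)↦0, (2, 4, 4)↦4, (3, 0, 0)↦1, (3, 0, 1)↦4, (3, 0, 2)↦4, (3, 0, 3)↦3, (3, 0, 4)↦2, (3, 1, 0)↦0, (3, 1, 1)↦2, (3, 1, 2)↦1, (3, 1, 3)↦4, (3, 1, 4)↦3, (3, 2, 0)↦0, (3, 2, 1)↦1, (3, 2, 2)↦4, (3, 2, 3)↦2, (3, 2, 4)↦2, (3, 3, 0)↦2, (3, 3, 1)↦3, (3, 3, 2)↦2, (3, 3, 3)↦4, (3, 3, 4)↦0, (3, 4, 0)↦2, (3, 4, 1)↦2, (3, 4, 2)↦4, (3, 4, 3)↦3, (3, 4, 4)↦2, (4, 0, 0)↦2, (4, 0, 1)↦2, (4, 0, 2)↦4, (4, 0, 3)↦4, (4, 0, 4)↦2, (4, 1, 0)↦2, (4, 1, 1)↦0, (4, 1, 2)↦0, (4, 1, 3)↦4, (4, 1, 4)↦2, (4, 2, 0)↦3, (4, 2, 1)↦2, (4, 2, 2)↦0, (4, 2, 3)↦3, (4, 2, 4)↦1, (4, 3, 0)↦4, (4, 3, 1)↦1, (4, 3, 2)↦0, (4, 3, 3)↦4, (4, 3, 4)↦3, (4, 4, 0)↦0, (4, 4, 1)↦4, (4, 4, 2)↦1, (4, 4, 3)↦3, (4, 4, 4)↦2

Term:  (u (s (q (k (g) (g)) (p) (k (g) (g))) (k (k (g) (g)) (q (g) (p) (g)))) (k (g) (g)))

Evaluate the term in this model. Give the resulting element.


  g = 1
  g = 1
  (k (g) (g)) = k(1, 1) = 4
  p = 0
  g = 1
  g = 1
  (k (g) (g)) = k(1, 1) = 4
  (q (k (g) (g)) (p) (k (g) (g))) = q(4, 0, 4) = 2
  g = 1
  g = 1
  (k (g) (g)) = k(1, 1) = 4
  g = 1
  p = 0
  g = 1
  (q (g) (p) (g)) = q(1, 0, 1) = 0
  (k (k (g) (g)) (q (g) (p) (g))) = k(4, 0) = 4
  (s (q (k (g) (g)) (p) (k (g) (g))) (k (k (g) (g)) (q (g) (p) (g)))) = s(2, 4) = 3
  g = 1
  g = 1
  (k (g) (g)) = k(1, 1) = 4
  (u (s (q (k (g) (g)) (p) (k (g) (g))) (k (k (g) (g)) (q (g) (p) (g)))) (k (g) (g))) = u(3, 4) = 1

value = 1


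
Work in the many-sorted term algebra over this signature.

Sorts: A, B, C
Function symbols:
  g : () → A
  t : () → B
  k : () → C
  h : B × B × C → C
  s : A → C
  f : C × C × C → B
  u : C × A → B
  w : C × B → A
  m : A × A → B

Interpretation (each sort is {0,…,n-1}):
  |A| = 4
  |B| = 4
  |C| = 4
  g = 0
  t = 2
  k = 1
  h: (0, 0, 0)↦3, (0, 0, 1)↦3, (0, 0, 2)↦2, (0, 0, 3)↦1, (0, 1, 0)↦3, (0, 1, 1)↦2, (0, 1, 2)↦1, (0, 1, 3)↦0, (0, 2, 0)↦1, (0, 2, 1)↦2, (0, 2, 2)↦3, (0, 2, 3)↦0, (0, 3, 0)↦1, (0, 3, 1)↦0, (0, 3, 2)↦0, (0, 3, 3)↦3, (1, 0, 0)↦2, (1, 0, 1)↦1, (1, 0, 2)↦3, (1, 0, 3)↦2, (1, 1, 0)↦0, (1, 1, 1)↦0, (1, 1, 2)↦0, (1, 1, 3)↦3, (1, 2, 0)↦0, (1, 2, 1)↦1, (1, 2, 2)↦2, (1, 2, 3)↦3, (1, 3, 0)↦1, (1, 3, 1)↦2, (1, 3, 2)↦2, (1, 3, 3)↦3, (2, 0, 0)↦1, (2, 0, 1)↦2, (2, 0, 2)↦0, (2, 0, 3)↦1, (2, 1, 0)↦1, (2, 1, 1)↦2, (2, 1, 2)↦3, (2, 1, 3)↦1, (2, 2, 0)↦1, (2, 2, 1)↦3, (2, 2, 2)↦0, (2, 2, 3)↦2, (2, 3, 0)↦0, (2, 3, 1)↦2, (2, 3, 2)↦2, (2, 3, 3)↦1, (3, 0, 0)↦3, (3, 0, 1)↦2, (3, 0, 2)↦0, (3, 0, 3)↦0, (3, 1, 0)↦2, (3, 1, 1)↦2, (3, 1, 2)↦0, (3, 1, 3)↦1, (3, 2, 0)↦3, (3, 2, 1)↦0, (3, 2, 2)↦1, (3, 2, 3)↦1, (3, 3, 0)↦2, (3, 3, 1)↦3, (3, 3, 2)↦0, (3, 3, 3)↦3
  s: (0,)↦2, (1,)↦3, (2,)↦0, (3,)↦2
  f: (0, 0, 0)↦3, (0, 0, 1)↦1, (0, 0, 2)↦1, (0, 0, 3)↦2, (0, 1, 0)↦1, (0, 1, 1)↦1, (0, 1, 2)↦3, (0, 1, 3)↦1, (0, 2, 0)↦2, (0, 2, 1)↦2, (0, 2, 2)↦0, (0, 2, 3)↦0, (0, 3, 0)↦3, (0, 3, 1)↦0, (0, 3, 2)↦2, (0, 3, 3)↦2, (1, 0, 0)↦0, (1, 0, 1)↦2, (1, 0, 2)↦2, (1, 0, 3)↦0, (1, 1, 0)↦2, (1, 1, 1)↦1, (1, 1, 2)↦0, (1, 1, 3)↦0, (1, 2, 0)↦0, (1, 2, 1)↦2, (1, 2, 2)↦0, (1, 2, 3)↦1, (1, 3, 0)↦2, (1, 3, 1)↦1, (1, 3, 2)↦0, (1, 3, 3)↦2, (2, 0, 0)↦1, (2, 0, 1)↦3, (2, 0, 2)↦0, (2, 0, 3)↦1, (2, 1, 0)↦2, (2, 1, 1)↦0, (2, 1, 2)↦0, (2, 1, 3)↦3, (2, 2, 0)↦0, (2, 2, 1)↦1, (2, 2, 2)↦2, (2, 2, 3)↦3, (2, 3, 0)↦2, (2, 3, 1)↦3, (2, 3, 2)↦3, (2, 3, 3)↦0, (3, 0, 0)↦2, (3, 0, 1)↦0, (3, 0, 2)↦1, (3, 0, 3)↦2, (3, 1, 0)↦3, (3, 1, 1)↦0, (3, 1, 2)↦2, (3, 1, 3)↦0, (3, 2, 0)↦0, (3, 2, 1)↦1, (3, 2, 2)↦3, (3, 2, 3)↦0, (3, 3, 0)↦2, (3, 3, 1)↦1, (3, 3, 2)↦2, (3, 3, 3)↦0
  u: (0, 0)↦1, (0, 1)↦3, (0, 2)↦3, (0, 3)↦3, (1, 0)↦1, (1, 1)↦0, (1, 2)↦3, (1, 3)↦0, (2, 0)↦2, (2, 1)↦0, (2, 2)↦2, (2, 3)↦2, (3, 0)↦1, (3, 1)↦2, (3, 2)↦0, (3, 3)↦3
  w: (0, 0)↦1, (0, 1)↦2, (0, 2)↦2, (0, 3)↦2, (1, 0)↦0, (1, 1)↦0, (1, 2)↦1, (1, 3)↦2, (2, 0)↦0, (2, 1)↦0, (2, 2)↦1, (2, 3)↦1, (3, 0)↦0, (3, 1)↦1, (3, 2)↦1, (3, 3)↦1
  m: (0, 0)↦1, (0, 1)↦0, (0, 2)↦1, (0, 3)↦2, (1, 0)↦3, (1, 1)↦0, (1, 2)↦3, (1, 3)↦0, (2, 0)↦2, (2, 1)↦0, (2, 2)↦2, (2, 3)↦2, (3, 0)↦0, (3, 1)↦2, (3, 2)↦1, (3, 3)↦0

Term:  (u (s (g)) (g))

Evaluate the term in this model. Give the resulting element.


  g = 0
  (s (g)) = s(0,) = 2
  g = 0
  (u (s (g)) (g)) = u(2, 0) = 2

value = 2
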